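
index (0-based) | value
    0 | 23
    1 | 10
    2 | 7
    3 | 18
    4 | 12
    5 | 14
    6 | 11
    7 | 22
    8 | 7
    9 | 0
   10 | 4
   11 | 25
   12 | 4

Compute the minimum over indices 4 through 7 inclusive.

11

Elements at indices 4..7: 12, 14, 11, 22
min(12, 14, 11, 22) = 11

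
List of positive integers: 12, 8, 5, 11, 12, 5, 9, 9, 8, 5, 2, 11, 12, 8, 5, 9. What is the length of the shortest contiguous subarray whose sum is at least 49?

6

add 12: running sum 12 < 49
add 8: running sum 20 < 49
add 5: running sum 25 < 49
add 11: running sum 36 < 49
add 12: running sum 48 < 49
add 5: shortest ending here [12, 8, 5, 11, 12, 5] sum 53, len 6
add 9: shortest ending here [8, 5, 11, 12, 5, 9] sum 50, len 6
add 9: shortest ending here [5, 11, 12, 5, 9, 9] sum 51, len 6
add 8: shortest ending here [11, 12, 5, 9, 9, 8] sum 54, len 6
add 5: shortest ending here [11, 12, 5, 9, 9, 8, 5] sum 59, len 7
add 2: shortest ending here [12, 5, 9, 9, 8, 5, 2] sum 50, len 7
add 11: shortest ending here [5, 9, 9, 8, 5, 2, 11] sum 49, len 7
add 12: shortest ending here [9, 9, 8, 5, 2, 11, 12] sum 56, len 7
add 8: shortest ending here [9, 8, 5, 2, 11, 12, 8] sum 55, len 7
add 5: shortest ending here [8, 5, 2, 11, 12, 8, 5] sum 51, len 7
add 9: shortest ending here [5, 2, 11, 12, 8, 5, 9] sum 52, len 7
Shortest qualifying length: 6.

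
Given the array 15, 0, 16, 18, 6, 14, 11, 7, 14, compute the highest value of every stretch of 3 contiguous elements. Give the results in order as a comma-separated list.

16, 18, 18, 18, 14, 14, 14

Sliding a size-3 window across the 9 values:
(15, 0, 16) → max 16
(0, 16, 18) → max 18
(16, 18, 6) → max 18
(18, 6, 14) → max 18
(6, 14, 11) → max 14
(14, 11, 7) → max 14
(11, 7, 14) → max 14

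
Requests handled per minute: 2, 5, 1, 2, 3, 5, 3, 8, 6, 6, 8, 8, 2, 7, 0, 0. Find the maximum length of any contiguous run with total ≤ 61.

[2] sum 2 len 1
[2, 5] sum 7 len 2
[2, 5, 1] sum 8 len 3
[2, 5, 1, 2] sum 10 len 4
[2, 5, 1, 2, 3] sum 13 len 5
[2, 5, 1, 2, 3, 5] sum 18 len 6
[2, 5, 1, 2, 3, 5, 3] sum 21 len 7
[2, 5, 1, 2, 3, 5, 3, 8] sum 29 len 8
[2, 5, 1, 2, 3, 5, 3, 8, 6] sum 35 len 9
[2, 5, 1, 2, 3, 5, 3, 8, 6, 6] sum 41 len 10
[2, 5, 1, 2, 3, 5, 3, 8, 6, 6, 8] sum 49 len 11
[2, 5, 1, 2, 3, 5, 3, 8, 6, 6, 8, 8] sum 57 len 12
[2, 5, 1, 2, 3, 5, 3, 8, 6, 6, 8, 8, 2] sum 59 len 13
[1, 2, 3, 5, 3, 8, 6, 6, 8, 8, 2, 7] sum 59 len 12
[1, 2, 3, 5, 3, 8, 6, 6, 8, 8, 2, 7, 0] sum 59 len 13
[1, 2, 3, 5, 3, 8, 6, 6, 8, 8, 2, 7, 0, 0] sum 59 len 14
Longest length seen: 14.

14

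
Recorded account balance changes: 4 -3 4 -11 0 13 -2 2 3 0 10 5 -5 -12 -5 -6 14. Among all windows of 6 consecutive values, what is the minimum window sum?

-13

[4, -3, 4, -11, 0, 13] → sum 7
[-3, 4, -11, 0, 13, -2] → sum 1
[4, -11, 0, 13, -2, 2] → sum 6
[-11, 0, 13, -2, 2, 3] → sum 5
[0, 13, -2, 2, 3, 0] → sum 16
[13, -2, 2, 3, 0, 10] → sum 26
[-2, 2, 3, 0, 10, 5] → sum 18
[2, 3, 0, 10, 5, -5] → sum 15
[3, 0, 10, 5, -5, -12] → sum 1
[0, 10, 5, -5, -12, -5] → sum -7
[10, 5, -5, -12, -5, -6] → sum -13
[5, -5, -12, -5, -6, 14] → sum -9
Minimum of these is -13.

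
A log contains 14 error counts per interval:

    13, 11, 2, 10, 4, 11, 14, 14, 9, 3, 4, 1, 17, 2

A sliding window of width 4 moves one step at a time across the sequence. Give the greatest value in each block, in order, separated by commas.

Sliding a size-4 window across the 14 values:
(13, 11, 2, 10) → max 13
(11, 2, 10, 4) → max 11
(2, 10, 4, 11) → max 11
(10, 4, 11, 14) → max 14
(4, 11, 14, 14) → max 14
(11, 14, 14, 9) → max 14
(14, 14, 9, 3) → max 14
(14, 9, 3, 4) → max 14
(9, 3, 4, 1) → max 9
(3, 4, 1, 17) → max 17
(4, 1, 17, 2) → max 17

13, 11, 11, 14, 14, 14, 14, 14, 9, 17, 17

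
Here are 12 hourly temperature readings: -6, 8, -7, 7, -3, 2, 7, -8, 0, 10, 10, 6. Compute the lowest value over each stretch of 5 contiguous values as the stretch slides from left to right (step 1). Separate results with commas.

-7, -7, -7, -8, -8, -8, -8, -8

[-6, 8, -7, 7, -3] → min -7
[8, -7, 7, -3, 2] → min -7
[-7, 7, -3, 2, 7] → min -7
[7, -3, 2, 7, -8] → min -8
[-3, 2, 7, -8, 0] → min -8
[2, 7, -8, 0, 10] → min -8
[7, -8, 0, 10, 10] → min -8
[-8, 0, 10, 10, 6] → min -8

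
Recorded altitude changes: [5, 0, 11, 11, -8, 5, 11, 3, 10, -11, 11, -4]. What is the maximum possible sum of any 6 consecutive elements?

[5, 0, 11, 11, -8, 5] → sum 24
[0, 11, 11, -8, 5, 11] → sum 30
[11, 11, -8, 5, 11, 3] → sum 33
[11, -8, 5, 11, 3, 10] → sum 32
[-8, 5, 11, 3, 10, -11] → sum 10
[5, 11, 3, 10, -11, 11] → sum 29
[11, 3, 10, -11, 11, -4] → sum 20
Maximum of these is 33.

33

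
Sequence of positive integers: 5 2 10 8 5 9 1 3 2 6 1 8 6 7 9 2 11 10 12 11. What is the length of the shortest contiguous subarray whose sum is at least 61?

Extend right; whenever the sum reaches 61, record the length and shrink from the left:
add 5: running sum 5 < 61
add 2: running sum 7 < 61
add 10: running sum 17 < 61
add 8: running sum 25 < 61
add 5: running sum 30 < 61
add 9: running sum 39 < 61
add 1: running sum 40 < 61
add 3: running sum 43 < 61
add 2: running sum 45 < 61
add 6: running sum 51 < 61
add 1: running sum 52 < 61
add 8: running sum 60 < 61
end 12: [2, 10, 8, 5, 9, 1, 3, 2, 6, 1, 8, 6] sum 61, len 12
end 13: [10, 8, 5, 9, 1, 3, 2, 6, 1, 8, 6, 7] sum 66, len 12
end 14: [8, 5, 9, 1, 3, 2, 6, 1, 8, 6, 7, 9] sum 65, len 12
end 15: [8, 5, 9, 1, 3, 2, 6, 1, 8, 6, 7, 9, 2] sum 67, len 13
end 16: [9, 1, 3, 2, 6, 1, 8, 6, 7, 9, 2, 11] sum 65, len 12
end 17: [2, 6, 1, 8, 6, 7, 9, 2, 11, 10] sum 62, len 10
end 18: [8, 6, 7, 9, 2, 11, 10, 12] sum 65, len 8
end 19: [7, 9, 2, 11, 10, 12, 11] sum 62, len 7
Shortest qualifying length: 7.

7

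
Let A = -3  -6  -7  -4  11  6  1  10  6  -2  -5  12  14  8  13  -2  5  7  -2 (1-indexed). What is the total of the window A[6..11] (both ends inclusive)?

Elements at indices 6..11: 6, 1, 10, 6, -2, -5
sum(6, 1, 10, 6, -2, -5) = 16

16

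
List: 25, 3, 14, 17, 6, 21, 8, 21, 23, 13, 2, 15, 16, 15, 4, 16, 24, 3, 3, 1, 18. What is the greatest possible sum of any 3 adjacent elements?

57

25 3 14 → sum 42
3 14 17 → sum 34
14 17 6 → sum 37
17 6 21 → sum 44
6 21 8 → sum 35
21 8 21 → sum 50
8 21 23 → sum 52
21 23 13 → sum 57
23 13 2 → sum 38
13 2 15 → sum 30
2 15 16 → sum 33
15 16 15 → sum 46
16 15 4 → sum 35
15 4 16 → sum 35
4 16 24 → sum 44
16 24 3 → sum 43
24 3 3 → sum 30
3 3 1 → sum 7
3 1 18 → sum 22
Greatest of these is 57.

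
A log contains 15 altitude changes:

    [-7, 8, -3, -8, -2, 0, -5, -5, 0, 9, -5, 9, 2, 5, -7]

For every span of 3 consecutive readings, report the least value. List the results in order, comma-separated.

-7 8 -3 → min -7
8 -3 -8 → min -8
-3 -8 -2 → min -8
-8 -2 0 → min -8
-2 0 -5 → min -5
0 -5 -5 → min -5
-5 -5 0 → min -5
-5 0 9 → min -5
0 9 -5 → min -5
9 -5 9 → min -5
-5 9 2 → min -5
9 2 5 → min 2
2 5 -7 → min -7

-7, -8, -8, -8, -5, -5, -5, -5, -5, -5, -5, 2, -7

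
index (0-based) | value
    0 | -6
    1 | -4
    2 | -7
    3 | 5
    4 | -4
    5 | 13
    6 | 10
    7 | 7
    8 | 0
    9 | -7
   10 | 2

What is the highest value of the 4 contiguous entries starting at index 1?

Elements at indices 1..4: -4, -7, 5, -4
max(-4, -7, 5, -4) = 5

5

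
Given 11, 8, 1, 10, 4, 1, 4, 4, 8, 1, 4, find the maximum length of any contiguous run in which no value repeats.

5

[11] len 1
[11, 8] len 2
[11, 8, 1] len 3
[11, 8, 1, 10] len 4
[11, 8, 1, 10, 4] len 5
[10, 4, 1] len 3
[1, 4] len 2
[4] len 1
[4, 8] len 2
[4, 8, 1] len 3
[8, 1, 4] len 3
Longest all-distinct length: 5.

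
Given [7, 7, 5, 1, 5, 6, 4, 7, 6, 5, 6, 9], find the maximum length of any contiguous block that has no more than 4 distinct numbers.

add 7: window [7] (1 distinct), len 1
add 7: window [7, 7] (1 distinct), len 2
add 5: window [7, 7, 5] (2 distinct), len 3
add 1: window [7, 7, 5, 1] (3 distinct), len 4
add 5: window [7, 7, 5, 1, 5] (3 distinct), len 5
add 6: window [7, 7, 5, 1, 5, 6] (4 distinct), len 6
add 4: window [5, 1, 5, 6, 4] (4 distinct), len 5
add 7: window [5, 6, 4, 7] (4 distinct), len 4
add 6: window [5, 6, 4, 7, 6] (4 distinct), len 5
add 5: window [5, 6, 4, 7, 6, 5] (4 distinct), len 6
add 6: window [5, 6, 4, 7, 6, 5, 6] (4 distinct), len 7
add 9: window [7, 6, 5, 6, 9] (4 distinct), len 5
Longest length with ≤4 distinct: 7.

7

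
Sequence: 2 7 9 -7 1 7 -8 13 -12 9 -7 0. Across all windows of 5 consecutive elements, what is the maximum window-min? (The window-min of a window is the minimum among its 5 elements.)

Each size-5 window and its min:
2 7 9 -7 1 → min -7
7 9 -7 1 7 → min -7
9 -7 1 7 -8 → min -8
-7 1 7 -8 13 → min -8
1 7 -8 13 -12 → min -12
7 -8 13 -12 9 → min -12
-8 13 -12 9 -7 → min -12
13 -12 9 -7 0 → min -12
Maximum of these is -7.

-7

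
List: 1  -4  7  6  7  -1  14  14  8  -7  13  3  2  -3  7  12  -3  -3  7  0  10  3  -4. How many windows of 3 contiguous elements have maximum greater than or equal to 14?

(1, -4, 7) → max 7
(-4, 7, 6) → max 7
(7, 6, 7) → max 7
(6, 7, -1) → max 7
(7, -1, 14) → max 14  ≥ 14 ✓
(-1, 14, 14) → max 14  ≥ 14 ✓
(14, 14, 8) → max 14  ≥ 14 ✓
(14, 8, -7) → max 14  ≥ 14 ✓
(8, -7, 13) → max 13
(-7, 13, 3) → max 13
(13, 3, 2) → max 13
(3, 2, -3) → max 3
(2, -3, 7) → max 7
(-3, 7, 12) → max 12
(7, 12, -3) → max 12
(12, -3, -3) → max 12
(-3, -3, 7) → max 7
(-3, 7, 0) → max 7
(7, 0, 10) → max 10
(0, 10, 3) → max 10
(10, 3, -4) → max 10
4 windows satisfy the condition.

4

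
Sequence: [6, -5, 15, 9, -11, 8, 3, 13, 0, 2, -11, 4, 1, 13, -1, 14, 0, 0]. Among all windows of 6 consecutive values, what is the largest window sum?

37

[6, -5, 15, 9, -11, 8] → sum 22
[-5, 15, 9, -11, 8, 3] → sum 19
[15, 9, -11, 8, 3, 13] → sum 37
[9, -11, 8, 3, 13, 0] → sum 22
[-11, 8, 3, 13, 0, 2] → sum 15
[8, 3, 13, 0, 2, -11] → sum 15
[3, 13, 0, 2, -11, 4] → sum 11
[13, 0, 2, -11, 4, 1] → sum 9
[0, 2, -11, 4, 1, 13] → sum 9
[2, -11, 4, 1, 13, -1] → sum 8
[-11, 4, 1, 13, -1, 14] → sum 20
[4, 1, 13, -1, 14, 0] → sum 31
[1, 13, -1, 14, 0, 0] → sum 27
Largest of these is 37.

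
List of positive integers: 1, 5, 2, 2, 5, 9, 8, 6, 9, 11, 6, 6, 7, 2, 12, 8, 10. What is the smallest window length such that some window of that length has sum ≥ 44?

Extend right; whenever the sum reaches 44, record the length and shrink from the left:
add 1: running sum 1 < 44
add 5: running sum 6 < 44
add 2: running sum 8 < 44
add 2: running sum 10 < 44
add 5: running sum 15 < 44
add 9: running sum 24 < 44
add 8: running sum 32 < 44
add 6: running sum 38 < 44
end 8: [5, 2, 2, 5, 9, 8, 6, 9] sum 46, len 8
end 9: [5, 9, 8, 6, 9, 11] sum 48, len 6
end 10: [9, 8, 6, 9, 11, 6] sum 49, len 6
end 11: [8, 6, 9, 11, 6, 6] sum 46, len 6
end 12: [6, 9, 11, 6, 6, 7] sum 45, len 6
end 13: [6, 9, 11, 6, 6, 7, 2] sum 47, len 7
end 14: [11, 6, 6, 7, 2, 12] sum 44, len 6
end 15: [11, 6, 6, 7, 2, 12, 8] sum 52, len 7
end 16: [6, 7, 2, 12, 8, 10] sum 45, len 6
Shortest qualifying length: 6.

6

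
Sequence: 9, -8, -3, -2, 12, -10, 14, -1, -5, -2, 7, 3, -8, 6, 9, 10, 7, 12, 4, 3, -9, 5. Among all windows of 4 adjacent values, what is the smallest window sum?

-4

Each size-4 window and its sum:
9 -8 -3 -2 → sum -4
-8 -3 -2 12 → sum -1
-3 -2 12 -10 → sum -3
-2 12 -10 14 → sum 14
12 -10 14 -1 → sum 15
-10 14 -1 -5 → sum -2
14 -1 -5 -2 → sum 6
-1 -5 -2 7 → sum -1
-5 -2 7 3 → sum 3
-2 7 3 -8 → sum 0
7 3 -8 6 → sum 8
3 -8 6 9 → sum 10
-8 6 9 10 → sum 17
6 9 10 7 → sum 32
9 10 7 12 → sum 38
10 7 12 4 → sum 33
7 12 4 3 → sum 26
12 4 3 -9 → sum 10
4 3 -9 5 → sum 3
Smallest of these is -4.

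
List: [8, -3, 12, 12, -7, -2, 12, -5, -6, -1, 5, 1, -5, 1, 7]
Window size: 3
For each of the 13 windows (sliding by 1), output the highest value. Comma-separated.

Sliding a size-3 window across the 15 values:
(8, -3, 12) → max 12
(-3, 12, 12) → max 12
(12, 12, -7) → max 12
(12, -7, -2) → max 12
(-7, -2, 12) → max 12
(-2, 12, -5) → max 12
(12, -5, -6) → max 12
(-5, -6, -1) → max -1
(-6, -1, 5) → max 5
(-1, 5, 1) → max 5
(5, 1, -5) → max 5
(1, -5, 1) → max 1
(-5, 1, 7) → max 7

12, 12, 12, 12, 12, 12, 12, -1, 5, 5, 5, 1, 7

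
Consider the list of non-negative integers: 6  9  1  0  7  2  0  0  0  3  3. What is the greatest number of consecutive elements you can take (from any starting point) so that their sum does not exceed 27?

Extend to the right; shrink from the left whenever the sum exceeds 27:
add 6: [6] sum 6, len 1
add 9: [6, 9] sum 15, len 2
add 1: [6, 9, 1] sum 16, len 3
add 0: [6, 9, 1, 0] sum 16, len 4
add 7: [6, 9, 1, 0, 7] sum 23, len 5
add 2: [6, 9, 1, 0, 7, 2] sum 25, len 6
add 0: [6, 9, 1, 0, 7, 2, 0] sum 25, len 7
add 0: [6, 9, 1, 0, 7, 2, 0, 0] sum 25, len 8
add 0: [6, 9, 1, 0, 7, 2, 0, 0, 0] sum 25, len 9
add 3: [9, 1, 0, 7, 2, 0, 0, 0, 3] sum 22, len 9
add 3: [9, 1, 0, 7, 2, 0, 0, 0, 3, 3] sum 25, len 10
Longest length seen: 10.

10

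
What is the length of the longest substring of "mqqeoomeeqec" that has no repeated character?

3

add m: [m] len 1
add q: [m, q] len 2
add q (repeat q, move left end past it): [q] len 1
add e: [q, e] len 2
add o: [q, e, o] len 3
add o (repeat o, move left end past it): [o] len 1
add m: [o, m] len 2
add e: [o, m, e] len 3
add e (repeat e, move left end past it): [e] len 1
add q: [e, q] len 2
add e (repeat e, move left end past it): [q, e] len 2
add c: [q, e, c] len 3
Longest all-distinct length: 3.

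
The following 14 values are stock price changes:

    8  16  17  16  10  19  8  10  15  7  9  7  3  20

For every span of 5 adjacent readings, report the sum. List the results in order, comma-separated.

Sliding a size-5 window across the 14 values:
8 16 17 16 10 → sum 67
16 17 16 10 19 → sum 78
17 16 10 19 8 → sum 70
16 10 19 8 10 → sum 63
10 19 8 10 15 → sum 62
19 8 10 15 7 → sum 59
8 10 15 7 9 → sum 49
10 15 7 9 7 → sum 48
15 7 9 7 3 → sum 41
7 9 7 3 20 → sum 46

67, 78, 70, 63, 62, 59, 49, 48, 41, 46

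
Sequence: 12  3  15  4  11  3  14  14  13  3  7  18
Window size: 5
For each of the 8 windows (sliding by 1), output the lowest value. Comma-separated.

3, 3, 3, 3, 3, 3, 3, 3

12 3 15 4 11 → min 3
3 15 4 11 3 → min 3
15 4 11 3 14 → min 3
4 11 3 14 14 → min 3
11 3 14 14 13 → min 3
3 14 14 13 3 → min 3
14 14 13 3 7 → min 3
14 13 3 7 18 → min 3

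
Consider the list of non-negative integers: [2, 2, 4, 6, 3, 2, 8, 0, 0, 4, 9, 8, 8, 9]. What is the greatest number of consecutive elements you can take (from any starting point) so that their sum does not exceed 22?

6

Extend to the right; shrink from the left whenever the sum exceeds 22:
→ 2: sum 2, len 1
→ 2: sum 4, len 2
→ 4: sum 8, len 3
→ 6: sum 14, len 4
→ 3: sum 17, len 5
→ 2: sum 19, len 6
→ 8 (dropped 2, 2, 4): sum 19, len 4
→ 0: sum 19, len 5
→ 0: sum 19, len 6
→ 4 (dropped 6): sum 17, len 6
→ 9 (dropped 3, 2): sum 21, len 5
→ 8 (dropped 8): sum 21, len 5
→ 8 (dropped 0, 0, 4, 9): sum 16, len 2
→ 9 (dropped 8): sum 17, len 2
Longest length seen: 6.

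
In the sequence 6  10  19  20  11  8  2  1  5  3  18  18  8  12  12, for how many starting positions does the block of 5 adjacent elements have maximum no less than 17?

6 10 19 20 11 → max 20  ≥ 17 ✓
10 19 20 11 8 → max 20  ≥ 17 ✓
19 20 11 8 2 → max 20  ≥ 17 ✓
20 11 8 2 1 → max 20  ≥ 17 ✓
11 8 2 1 5 → max 11
8 2 1 5 3 → max 8
2 1 5 3 18 → max 18  ≥ 17 ✓
1 5 3 18 18 → max 18  ≥ 17 ✓
5 3 18 18 8 → max 18  ≥ 17 ✓
3 18 18 8 12 → max 18  ≥ 17 ✓
18 18 8 12 12 → max 18  ≥ 17 ✓
9 windows satisfy the condition.

9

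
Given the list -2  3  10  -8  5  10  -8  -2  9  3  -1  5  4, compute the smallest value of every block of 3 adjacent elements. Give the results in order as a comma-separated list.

-2, -8, -8, -8, -8, -8, -8, -2, -1, -1, -1

Sliding a size-3 window across the 13 values:
-2 3 10 → min -2
3 10 -8 → min -8
10 -8 5 → min -8
-8 5 10 → min -8
5 10 -8 → min -8
10 -8 -2 → min -8
-8 -2 9 → min -8
-2 9 3 → min -2
9 3 -1 → min -1
3 -1 5 → min -1
-1 5 4 → min -1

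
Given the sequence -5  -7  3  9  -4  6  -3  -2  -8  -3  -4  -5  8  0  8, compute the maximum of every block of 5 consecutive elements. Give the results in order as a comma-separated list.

(-5, -7, 3, 9, -4) → max 9
(-7, 3, 9, -4, 6) → max 9
(3, 9, -4, 6, -3) → max 9
(9, -4, 6, -3, -2) → max 9
(-4, 6, -3, -2, -8) → max 6
(6, -3, -2, -8, -3) → max 6
(-3, -2, -8, -3, -4) → max -2
(-2, -8, -3, -4, -5) → max -2
(-8, -3, -4, -5, 8) → max 8
(-3, -4, -5, 8, 0) → max 8
(-4, -5, 8, 0, 8) → max 8

9, 9, 9, 9, 6, 6, -2, -2, 8, 8, 8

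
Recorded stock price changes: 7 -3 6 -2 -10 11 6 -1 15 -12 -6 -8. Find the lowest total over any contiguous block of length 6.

-6

Each size-6 window and its sum:
[7, -3, 6, -2, -10, 11] → sum 9
[-3, 6, -2, -10, 11, 6] → sum 8
[6, -2, -10, 11, 6, -1] → sum 10
[-2, -10, 11, 6, -1, 15] → sum 19
[-10, 11, 6, -1, 15, -12] → sum 9
[11, 6, -1, 15, -12, -6] → sum 13
[6, -1, 15, -12, -6, -8] → sum -6
Lowest of these is -6.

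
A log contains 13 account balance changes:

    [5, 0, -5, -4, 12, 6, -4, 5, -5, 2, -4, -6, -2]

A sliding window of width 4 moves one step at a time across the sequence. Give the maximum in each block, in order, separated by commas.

(5, 0, -5, -4) → max 5
(0, -5, -4, 12) → max 12
(-5, -4, 12, 6) → max 12
(-4, 12, 6, -4) → max 12
(12, 6, -4, 5) → max 12
(6, -4, 5, -5) → max 6
(-4, 5, -5, 2) → max 5
(5, -5, 2, -4) → max 5
(-5, 2, -4, -6) → max 2
(2, -4, -6, -2) → max 2

5, 12, 12, 12, 12, 6, 5, 5, 2, 2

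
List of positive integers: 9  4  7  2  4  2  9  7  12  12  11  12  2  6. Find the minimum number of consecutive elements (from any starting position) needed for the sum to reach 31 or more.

add 9: running sum 9 < 31
add 4: running sum 13 < 31
add 7: running sum 20 < 31
add 2: running sum 22 < 31
add 4: running sum 26 < 31
add 2: running sum 28 < 31
add 9: shortest ending here [9, 4, 7, 2, 4, 2, 9] sum 37, len 7
add 7: shortest ending here [7, 2, 4, 2, 9, 7] sum 31, len 6
add 12: shortest ending here [4, 2, 9, 7, 12] sum 34, len 5
add 12: shortest ending here [7, 12, 12] sum 31, len 3
add 11: shortest ending here [12, 12, 11] sum 35, len 3
add 12: shortest ending here [12, 11, 12] sum 35, len 3
add 2: shortest ending here [12, 11, 12, 2] sum 37, len 4
add 6: shortest ending here [11, 12, 2, 6] sum 31, len 4
Shortest qualifying length: 3.

3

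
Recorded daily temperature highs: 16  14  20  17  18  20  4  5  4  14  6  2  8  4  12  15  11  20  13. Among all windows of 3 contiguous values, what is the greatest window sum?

16 14 20 → sum 50
14 20 17 → sum 51
20 17 18 → sum 55
17 18 20 → sum 55
18 20 4 → sum 42
20 4 5 → sum 29
4 5 4 → sum 13
5 4 14 → sum 23
4 14 6 → sum 24
14 6 2 → sum 22
6 2 8 → sum 16
2 8 4 → sum 14
8 4 12 → sum 24
4 12 15 → sum 31
12 15 11 → sum 38
15 11 20 → sum 46
11 20 13 → sum 44
Greatest of these is 55.

55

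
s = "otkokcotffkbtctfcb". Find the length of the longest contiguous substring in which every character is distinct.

add o: [o] len 1
add t: [o, t] len 2
add k: [o, t, k] len 3
add o (repeat o, move left end past it): [t, k, o] len 3
add k (repeat k, move left end past it): [o, k] len 2
add c: [o, k, c] len 3
add o (repeat o, move left end past it): [k, c, o] len 3
add t: [k, c, o, t] len 4
add f: [k, c, o, t, f] len 5
add f (repeat f, move left end past it): [f] len 1
add k: [f, k] len 2
add b: [f, k, b] len 3
add t: [f, k, b, t] len 4
add c: [f, k, b, t, c] len 5
add t (repeat t, move left end past it): [c, t] len 2
add f: [c, t, f] len 3
add c (repeat c, move left end past it): [t, f, c] len 3
add b: [t, f, c, b] len 4
Longest all-distinct length: 5.

5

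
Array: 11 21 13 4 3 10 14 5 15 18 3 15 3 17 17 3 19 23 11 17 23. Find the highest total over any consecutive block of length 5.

93

[11, 21, 13, 4, 3] → sum 52
[21, 13, 4, 3, 10] → sum 51
[13, 4, 3, 10, 14] → sum 44
[4, 3, 10, 14, 5] → sum 36
[3, 10, 14, 5, 15] → sum 47
[10, 14, 5, 15, 18] → sum 62
[14, 5, 15, 18, 3] → sum 55
[5, 15, 18, 3, 15] → sum 56
[15, 18, 3, 15, 3] → sum 54
[18, 3, 15, 3, 17] → sum 56
[3, 15, 3, 17, 17] → sum 55
[15, 3, 17, 17, 3] → sum 55
[3, 17, 17, 3, 19] → sum 59
[17, 17, 3, 19, 23] → sum 79
[17, 3, 19, 23, 11] → sum 73
[3, 19, 23, 11, 17] → sum 73
[19, 23, 11, 17, 23] → sum 93
Highest of these is 93.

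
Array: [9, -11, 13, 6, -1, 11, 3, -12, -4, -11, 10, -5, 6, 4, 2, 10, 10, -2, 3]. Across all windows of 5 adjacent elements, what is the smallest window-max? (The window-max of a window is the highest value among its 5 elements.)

10

9 -11 13 6 -1 → max 13
-11 13 6 -1 11 → max 13
13 6 -1 11 3 → max 13
6 -1 11 3 -12 → max 11
-1 11 3 -12 -4 → max 11
11 3 -12 -4 -11 → max 11
3 -12 -4 -11 10 → max 10
-12 -4 -11 10 -5 → max 10
-4 -11 10 -5 6 → max 10
-11 10 -5 6 4 → max 10
10 -5 6 4 2 → max 10
-5 6 4 2 10 → max 10
6 4 2 10 10 → max 10
4 2 10 10 -2 → max 10
2 10 10 -2 3 → max 10
Smallest of these is 10.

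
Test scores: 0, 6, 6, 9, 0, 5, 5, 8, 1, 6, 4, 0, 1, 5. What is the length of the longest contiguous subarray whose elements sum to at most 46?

11

Extend to the right; shrink from the left whenever the sum exceeds 46:
add 0: [0] sum 0, len 1
add 6: [0, 6] sum 6, len 2
add 6: [0, 6, 6] sum 12, len 3
add 9: [0, 6, 6, 9] sum 21, len 4
add 0: [0, 6, 6, 9, 0] sum 21, len 5
add 5: [0, 6, 6, 9, 0, 5] sum 26, len 6
add 5: [0, 6, 6, 9, 0, 5, 5] sum 31, len 7
add 8: [0, 6, 6, 9, 0, 5, 5, 8] sum 39, len 8
add 1: [0, 6, 6, 9, 0, 5, 5, 8, 1] sum 40, len 9
add 6: [0, 6, 6, 9, 0, 5, 5, 8, 1, 6] sum 46, len 10
add 4: [6, 9, 0, 5, 5, 8, 1, 6, 4] sum 44, len 9
add 0: [6, 9, 0, 5, 5, 8, 1, 6, 4, 0] sum 44, len 10
add 1: [6, 9, 0, 5, 5, 8, 1, 6, 4, 0, 1] sum 45, len 11
add 5: [9, 0, 5, 5, 8, 1, 6, 4, 0, 1, 5] sum 44, len 11
Longest length seen: 11.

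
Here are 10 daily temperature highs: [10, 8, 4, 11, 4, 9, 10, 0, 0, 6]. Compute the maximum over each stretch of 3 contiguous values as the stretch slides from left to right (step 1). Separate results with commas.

10, 11, 11, 11, 10, 10, 10, 6

10 8 4 → max 10
8 4 11 → max 11
4 11 4 → max 11
11 4 9 → max 11
4 9 10 → max 10
9 10 0 → max 10
10 0 0 → max 10
0 0 6 → max 6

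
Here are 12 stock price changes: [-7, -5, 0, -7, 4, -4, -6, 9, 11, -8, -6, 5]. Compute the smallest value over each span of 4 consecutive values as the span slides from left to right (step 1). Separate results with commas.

-7, -7, -7, -7, -6, -6, -8, -8, -8

-7 -5 0 -7 → min -7
-5 0 -7 4 → min -7
0 -7 4 -4 → min -7
-7 4 -4 -6 → min -7
4 -4 -6 9 → min -6
-4 -6 9 11 → min -6
-6 9 11 -8 → min -8
9 11 -8 -6 → min -8
11 -8 -6 5 → min -8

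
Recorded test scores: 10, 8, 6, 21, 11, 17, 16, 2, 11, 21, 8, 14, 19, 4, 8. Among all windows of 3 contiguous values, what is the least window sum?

Each size-3 window and its sum:
(10, 8, 6) → sum 24
(8, 6, 21) → sum 35
(6, 21, 11) → sum 38
(21, 11, 17) → sum 49
(11, 17, 16) → sum 44
(17, 16, 2) → sum 35
(16, 2, 11) → sum 29
(2, 11, 21) → sum 34
(11, 21, 8) → sum 40
(21, 8, 14) → sum 43
(8, 14, 19) → sum 41
(14, 19, 4) → sum 37
(19, 4, 8) → sum 31
Least of these is 24.

24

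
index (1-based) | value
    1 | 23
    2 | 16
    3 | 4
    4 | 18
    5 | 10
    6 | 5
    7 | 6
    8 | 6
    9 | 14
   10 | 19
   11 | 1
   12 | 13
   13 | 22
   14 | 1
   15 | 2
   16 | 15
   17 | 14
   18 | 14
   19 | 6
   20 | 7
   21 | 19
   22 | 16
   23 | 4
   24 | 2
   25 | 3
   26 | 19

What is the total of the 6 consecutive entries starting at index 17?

Elements at indices 17..22: 14, 14, 6, 7, 19, 16
sum(14, 14, 6, 7, 19, 16) = 76

76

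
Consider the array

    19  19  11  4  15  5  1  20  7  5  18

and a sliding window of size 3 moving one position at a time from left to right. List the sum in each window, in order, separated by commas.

[19, 19, 11] → sum 49
[19, 11, 4] → sum 34
[11, 4, 15] → sum 30
[4, 15, 5] → sum 24
[15, 5, 1] → sum 21
[5, 1, 20] → sum 26
[1, 20, 7] → sum 28
[20, 7, 5] → sum 32
[7, 5, 18] → sum 30

49, 34, 30, 24, 21, 26, 28, 32, 30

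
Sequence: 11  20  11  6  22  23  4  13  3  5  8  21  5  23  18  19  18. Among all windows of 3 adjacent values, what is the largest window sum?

Window sums for each of the 15 positions:
[11, 20, 11] → sum 42
[20, 11, 6] → sum 37
[11, 6, 22] → sum 39
[6, 22, 23] → sum 51
[22, 23, 4] → sum 49
[23, 4, 13] → sum 40
[4, 13, 3] → sum 20
[13, 3, 5] → sum 21
[3, 5, 8] → sum 16
[5, 8, 21] → sum 34
[8, 21, 5] → sum 34
[21, 5, 23] → sum 49
[5, 23, 18] → sum 46
[23, 18, 19] → sum 60
[18, 19, 18] → sum 55
Largest of these is 60.

60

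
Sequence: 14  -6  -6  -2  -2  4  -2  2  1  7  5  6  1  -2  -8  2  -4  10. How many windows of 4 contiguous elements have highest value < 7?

14 -6 -6 -2 → max 14
-6 -6 -2 -2 → max -2  < 7 ✓
-6 -2 -2 4 → max 4  < 7 ✓
-2 -2 4 -2 → max 4  < 7 ✓
-2 4 -2 2 → max 4  < 7 ✓
4 -2 2 1 → max 4  < 7 ✓
-2 2 1 7 → max 7
2 1 7 5 → max 7
1 7 5 6 → max 7
7 5 6 1 → max 7
5 6 1 -2 → max 6  < 7 ✓
6 1 -2 -8 → max 6  < 7 ✓
1 -2 -8 2 → max 2  < 7 ✓
-2 -8 2 -4 → max 2  < 7 ✓
-8 2 -4 10 → max 10
9 windows satisfy the condition.

9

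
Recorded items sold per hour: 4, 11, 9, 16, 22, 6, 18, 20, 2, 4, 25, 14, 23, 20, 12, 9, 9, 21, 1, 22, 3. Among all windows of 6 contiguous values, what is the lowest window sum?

65

Each size-6 window and its sum:
(4, 11, 9, 16, 22, 6) → sum 68
(11, 9, 16, 22, 6, 18) → sum 82
(9, 16, 22, 6, 18, 20) → sum 91
(16, 22, 6, 18, 20, 2) → sum 84
(22, 6, 18, 20, 2, 4) → sum 72
(6, 18, 20, 2, 4, 25) → sum 75
(18, 20, 2, 4, 25, 14) → sum 83
(20, 2, 4, 25, 14, 23) → sum 88
(2, 4, 25, 14, 23, 20) → sum 88
(4, 25, 14, 23, 20, 12) → sum 98
(25, 14, 23, 20, 12, 9) → sum 103
(14, 23, 20, 12, 9, 9) → sum 87
(23, 20, 12, 9, 9, 21) → sum 94
(20, 12, 9, 9, 21, 1) → sum 72
(12, 9, 9, 21, 1, 22) → sum 74
(9, 9, 21, 1, 22, 3) → sum 65
Lowest of these is 65.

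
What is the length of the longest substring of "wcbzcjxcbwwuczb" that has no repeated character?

5

[w] len 1
[w, c] len 2
[w, c, b] len 3
[w, c, b, z] len 4
[b, z, c] len 3
[b, z, c, j] len 4
[b, z, c, j, x] len 5
[j, x, c] len 3
[j, x, c, b] len 4
[j, x, c, b, w] len 5
[w] len 1
[w, u] len 2
[w, u, c] len 3
[w, u, c, z] len 4
[w, u, c, z, b] len 5
Longest all-distinct length: 5.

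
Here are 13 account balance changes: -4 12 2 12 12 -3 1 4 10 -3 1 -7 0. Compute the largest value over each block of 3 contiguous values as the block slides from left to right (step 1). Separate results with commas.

12, 12, 12, 12, 12, 4, 10, 10, 10, 1, 1

[-4, 12, 2] → max 12
[12, 2, 12] → max 12
[2, 12, 12] → max 12
[12, 12, -3] → max 12
[12, -3, 1] → max 12
[-3, 1, 4] → max 4
[1, 4, 10] → max 10
[4, 10, -3] → max 10
[10, -3, 1] → max 10
[-3, 1, -7] → max 1
[1, -7, 0] → max 1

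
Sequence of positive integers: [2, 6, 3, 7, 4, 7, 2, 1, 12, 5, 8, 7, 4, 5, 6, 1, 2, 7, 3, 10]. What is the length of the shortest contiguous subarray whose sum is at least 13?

2

add 2: running sum 2 < 13
add 6: running sum 8 < 13
add 3: running sum 11 < 13
end 3: [6, 3, 7] sum 16, len 3
end 4: [3, 7, 4] sum 14, len 3
end 5: [7, 4, 7] sum 18, len 3
end 6: [4, 7, 2] sum 13, len 3
end 7: [4, 7, 2, 1] sum 14, len 4
end 8: [1, 12] sum 13, len 2
end 9: [12, 5] sum 17, len 2
end 10: [5, 8] sum 13, len 2
end 11: [8, 7] sum 15, len 2
end 12: [8, 7, 4] sum 19, len 3
end 13: [7, 4, 5] sum 16, len 3
end 14: [4, 5, 6] sum 15, len 3
end 15: [4, 5, 6, 1] sum 16, len 4
end 16: [5, 6, 1, 2] sum 14, len 4
end 17: [6, 1, 2, 7] sum 16, len 4
end 18: [1, 2, 7, 3] sum 13, len 4
end 19: [3, 10] sum 13, len 2
Shortest qualifying length: 2.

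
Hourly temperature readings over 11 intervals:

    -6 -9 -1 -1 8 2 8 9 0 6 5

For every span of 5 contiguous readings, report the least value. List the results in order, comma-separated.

-9, -9, -1, -1, 0, 0, 0

Sliding a size-5 window across the 11 values:
(-6, -9, -1, -1, 8) → min -9
(-9, -1, -1, 8, 2) → min -9
(-1, -1, 8, 2, 8) → min -1
(-1, 8, 2, 8, 9) → min -1
(8, 2, 8, 9, 0) → min 0
(2, 8, 9, 0, 6) → min 0
(8, 9, 0, 6, 5) → min 0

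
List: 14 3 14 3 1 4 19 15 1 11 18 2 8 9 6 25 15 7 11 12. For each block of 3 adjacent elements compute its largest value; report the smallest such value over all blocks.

Each size-3 window and its max:
(14, 3, 14) → max 14
(3, 14, 3) → max 14
(14, 3, 1) → max 14
(3, 1, 4) → max 4
(1, 4, 19) → max 19
(4, 19, 15) → max 19
(19, 15, 1) → max 19
(15, 1, 11) → max 15
(1, 11, 18) → max 18
(11, 18, 2) → max 18
(18, 2, 8) → max 18
(2, 8, 9) → max 9
(8, 9, 6) → max 9
(9, 6, 25) → max 25
(6, 25, 15) → max 25
(25, 15, 7) → max 25
(15, 7, 11) → max 15
(7, 11, 12) → max 12
Smallest of these is 4.

4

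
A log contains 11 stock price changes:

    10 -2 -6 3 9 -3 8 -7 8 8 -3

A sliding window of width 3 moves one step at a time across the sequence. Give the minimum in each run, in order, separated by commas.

10 -2 -6 → min -6
-2 -6 3 → min -6
-6 3 9 → min -6
3 9 -3 → min -3
9 -3 8 → min -3
-3 8 -7 → min -7
8 -7 8 → min -7
-7 8 8 → min -7
8 8 -3 → min -3

-6, -6, -6, -3, -3, -7, -7, -7, -3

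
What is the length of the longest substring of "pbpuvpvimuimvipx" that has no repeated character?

[p] len 1
[p, b] len 2
[b, p] len 2
[b, p, u] len 3
[b, p, u, v] len 4
[u, v, p] len 3
[p, v] len 2
[p, v, i] len 3
[p, v, i, m] len 4
[p, v, i, m, u] len 5
[m, u, i] len 3
[u, i, m] len 3
[u, i, m, v] len 4
[m, v, i] len 3
[m, v, i, p] len 4
[m, v, i, p, x] len 5
Longest all-distinct length: 5.

5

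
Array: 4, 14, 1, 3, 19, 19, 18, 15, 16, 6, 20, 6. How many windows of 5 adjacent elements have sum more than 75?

4 14 1 3 19 → sum 41
14 1 3 19 19 → sum 56
1 3 19 19 18 → sum 60
3 19 19 18 15 → sum 74
19 19 18 15 16 → sum 87  > 75 ✓
19 18 15 16 6 → sum 74
18 15 16 6 20 → sum 75
15 16 6 20 6 → sum 63
1 window satisfy the condition.

1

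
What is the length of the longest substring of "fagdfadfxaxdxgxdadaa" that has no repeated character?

4

add f: [f] len 1
add a: [f, a] len 2
add g: [f, a, g] len 3
add d: [f, a, g, d] len 4
add f (repeat f, move left end past it): [a, g, d, f] len 4
add a (repeat a, move left end past it): [g, d, f, a] len 4
add d (repeat d, move left end past it): [f, a, d] len 3
add f (repeat f, move left end past it): [a, d, f] len 3
add x: [a, d, f, x] len 4
add a (repeat a, move left end past it): [d, f, x, a] len 4
add x (repeat x, move left end past it): [a, x] len 2
add d: [a, x, d] len 3
add x (repeat x, move left end past it): [d, x] len 2
add g: [d, x, g] len 3
add x (repeat x, move left end past it): [g, x] len 2
add d: [g, x, d] len 3
add a: [g, x, d, a] len 4
add d (repeat d, move left end past it): [a, d] len 2
add a (repeat a, move left end past it): [d, a] len 2
add a (repeat a, move left end past it): [a] len 1
Longest all-distinct length: 4.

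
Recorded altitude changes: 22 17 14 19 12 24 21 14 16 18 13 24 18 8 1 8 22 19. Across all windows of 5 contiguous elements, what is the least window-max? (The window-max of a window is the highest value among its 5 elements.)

(22, 17, 14, 19, 12) → max 22
(17, 14, 19, 12, 24) → max 24
(14, 19, 12, 24, 21) → max 24
(19, 12, 24, 21, 14) → max 24
(12, 24, 21, 14, 16) → max 24
(24, 21, 14, 16, 18) → max 24
(21, 14, 16, 18, 13) → max 21
(14, 16, 18, 13, 24) → max 24
(16, 18, 13, 24, 18) → max 24
(18, 13, 24, 18, 8) → max 24
(13, 24, 18, 8, 1) → max 24
(24, 18, 8, 1, 8) → max 24
(18, 8, 1, 8, 22) → max 22
(8, 1, 8, 22, 19) → max 22
Least of these is 21.

21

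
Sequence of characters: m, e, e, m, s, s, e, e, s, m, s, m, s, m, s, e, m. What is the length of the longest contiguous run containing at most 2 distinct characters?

add m: window [m] (1 distinct), len 1
add e: window [m, e] (2 distinct), len 2
add e: window [m, e, e] (2 distinct), len 3
add m: window [m, e, e, m] (2 distinct), len 4
add s: window [m, s] (2 distinct), len 2
add s: window [m, s, s] (2 distinct), len 3
add e: window [s, s, e] (2 distinct), len 3
add e: window [s, s, e, e] (2 distinct), len 4
add s: window [s, s, e, e, s] (2 distinct), len 5
add m: window [s, m] (2 distinct), len 2
add s: window [s, m, s] (2 distinct), len 3
add m: window [s, m, s, m] (2 distinct), len 4
add s: window [s, m, s, m, s] (2 distinct), len 5
add m: window [s, m, s, m, s, m] (2 distinct), len 6
add s: window [s, m, s, m, s, m, s] (2 distinct), len 7
add e: window [s, e] (2 distinct), len 2
add m: window [e, m] (2 distinct), len 2
Longest length with ≤2 distinct: 7.

7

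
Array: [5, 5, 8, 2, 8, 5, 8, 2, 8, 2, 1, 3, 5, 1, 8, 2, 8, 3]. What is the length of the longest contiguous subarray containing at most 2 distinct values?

4

[5] 1 distinct, len 1
[5, 5] 1 distinct, len 2
[5, 5, 8] 2 distinct, len 3
[8, 2] 2 distinct, len 2
[8, 2, 8] 2 distinct, len 3
[8, 5] 2 distinct, len 2
[8, 5, 8] 2 distinct, len 3
[8, 2] 2 distinct, len 2
[8, 2, 8] 2 distinct, len 3
[8, 2, 8, 2] 2 distinct, len 4
[2, 1] 2 distinct, len 2
[1, 3] 2 distinct, len 2
[3, 5] 2 distinct, len 2
[5, 1] 2 distinct, len 2
[1, 8] 2 distinct, len 2
[8, 2] 2 distinct, len 2
[8, 2, 8] 2 distinct, len 3
[8, 3] 2 distinct, len 2
Longest length with ≤2 distinct: 4.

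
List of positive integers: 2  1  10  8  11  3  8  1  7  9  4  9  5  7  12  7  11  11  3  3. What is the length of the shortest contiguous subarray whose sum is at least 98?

add 2: running sum 2 < 98
add 1: running sum 3 < 98
add 10: running sum 13 < 98
add 8: running sum 21 < 98
add 11: running sum 32 < 98
add 3: running sum 35 < 98
add 8: running sum 43 < 98
add 1: running sum 44 < 98
add 7: running sum 51 < 98
add 9: running sum 60 < 98
add 4: running sum 64 < 98
add 9: running sum 73 < 98
add 5: running sum 78 < 98
add 7: running sum 85 < 98
add 12: running sum 97 < 98
end 15: [10, 8, 11, 3, 8, 1, 7, 9, 4, 9, 5, 7, 12, 7] sum 101, len 14
end 16: [8, 11, 3, 8, 1, 7, 9, 4, 9, 5, 7, 12, 7, 11] sum 102, len 14
end 17: [11, 3, 8, 1, 7, 9, 4, 9, 5, 7, 12, 7, 11, 11] sum 105, len 14
end 18: [11, 3, 8, 1, 7, 9, 4, 9, 5, 7, 12, 7, 11, 11, 3] sum 108, len 15
end 19: [3, 8, 1, 7, 9, 4, 9, 5, 7, 12, 7, 11, 11, 3, 3] sum 100, len 15
Shortest qualifying length: 14.

14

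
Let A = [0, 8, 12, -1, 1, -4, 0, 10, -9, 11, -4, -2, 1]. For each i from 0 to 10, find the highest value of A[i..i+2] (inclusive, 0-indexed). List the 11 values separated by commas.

0 8 12 → max 12
8 12 -1 → max 12
12 -1 1 → max 12
-1 1 -4 → max 1
1 -4 0 → max 1
-4 0 10 → max 10
0 10 -9 → max 10
10 -9 11 → max 11
-9 11 -4 → max 11
11 -4 -2 → max 11
-4 -2 1 → max 1

12, 12, 12, 1, 1, 10, 10, 11, 11, 11, 1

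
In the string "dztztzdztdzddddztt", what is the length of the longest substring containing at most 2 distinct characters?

[d] 1 distinct, len 1
[d, z] 2 distinct, len 2
[z, t] 2 distinct, len 2
[z, t, z] 2 distinct, len 3
[z, t, z, t] 2 distinct, len 4
[z, t, z, t, z] 2 distinct, len 5
[z, d] 2 distinct, len 2
[z, d, z] 2 distinct, len 3
[z, t] 2 distinct, len 2
[t, d] 2 distinct, len 2
[d, z] 2 distinct, len 2
[d, z, d] 2 distinct, len 3
[d, z, d, d] 2 distinct, len 4
[d, z, d, d, d] 2 distinct, len 5
[d, z, d, d, d, d] 2 distinct, len 6
[d, z, d, d, d, d, z] 2 distinct, len 7
[z, t] 2 distinct, len 2
[z, t, t] 2 distinct, len 3
Longest length with ≤2 distinct: 7.

7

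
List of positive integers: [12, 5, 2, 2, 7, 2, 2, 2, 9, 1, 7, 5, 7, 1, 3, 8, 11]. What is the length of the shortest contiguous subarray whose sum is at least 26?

add 12: running sum 12 < 26
add 5: running sum 17 < 26
add 2: running sum 19 < 26
add 2: running sum 21 < 26
end 4: [12, 5, 2, 2, 7] sum 28, len 5
end 5: [12, 5, 2, 2, 7, 2] sum 30, len 6
end 6: [12, 5, 2, 2, 7, 2, 2] sum 32, len 7
end 7: [12, 5, 2, 2, 7, 2, 2, 2] sum 34, len 8
end 8: [2, 2, 7, 2, 2, 2, 9] sum 26, len 7
end 9: [2, 2, 7, 2, 2, 2, 9, 1] sum 27, len 8
end 10: [7, 2, 2, 2, 9, 1, 7] sum 30, len 7
end 11: [2, 2, 9, 1, 7, 5] sum 26, len 6
end 12: [9, 1, 7, 5, 7] sum 29, len 5
end 13: [9, 1, 7, 5, 7, 1] sum 30, len 6
end 14: [9, 1, 7, 5, 7, 1, 3] sum 33, len 7
end 15: [7, 5, 7, 1, 3, 8] sum 31, len 6
end 16: [7, 1, 3, 8, 11] sum 30, len 5
Shortest qualifying length: 5.

5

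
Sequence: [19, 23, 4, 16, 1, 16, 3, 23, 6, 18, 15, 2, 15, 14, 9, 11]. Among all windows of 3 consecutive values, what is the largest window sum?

47

Each size-3 window and its sum:
19 23 4 → sum 46
23 4 16 → sum 43
4 16 1 → sum 21
16 1 16 → sum 33
1 16 3 → sum 20
16 3 23 → sum 42
3 23 6 → sum 32
23 6 18 → sum 47
6 18 15 → sum 39
18 15 2 → sum 35
15 2 15 → sum 32
2 15 14 → sum 31
15 14 9 → sum 38
14 9 11 → sum 34
Largest of these is 47.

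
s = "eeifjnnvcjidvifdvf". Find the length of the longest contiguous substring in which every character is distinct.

add e: [e] len 1
add e (repeat e, move left end past it): [e] len 1
add i: [e, i] len 2
add f: [e, i, f] len 3
add j: [e, i, f, j] len 4
add n: [e, i, f, j, n] len 5
add n (repeat n, move left end past it): [n] len 1
add v: [n, v] len 2
add c: [n, v, c] len 3
add j: [n, v, c, j] len 4
add i: [n, v, c, j, i] len 5
add d: [n, v, c, j, i, d] len 6
add v (repeat v, move left end past it): [c, j, i, d, v] len 5
add i (repeat i, move left end past it): [d, v, i] len 3
add f: [d, v, i, f] len 4
add d (repeat d, move left end past it): [v, i, f, d] len 4
add v (repeat v, move left end past it): [i, f, d, v] len 4
add f (repeat f, move left end past it): [d, v, f] len 3
Longest all-distinct length: 6.

6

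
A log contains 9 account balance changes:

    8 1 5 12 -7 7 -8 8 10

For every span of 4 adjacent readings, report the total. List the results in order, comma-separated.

(8, 1, 5, 12) → sum 26
(1, 5, 12, -7) → sum 11
(5, 12, -7, 7) → sum 17
(12, -7, 7, -8) → sum 4
(-7, 7, -8, 8) → sum 0
(7, -8, 8, 10) → sum 17

26, 11, 17, 4, 0, 17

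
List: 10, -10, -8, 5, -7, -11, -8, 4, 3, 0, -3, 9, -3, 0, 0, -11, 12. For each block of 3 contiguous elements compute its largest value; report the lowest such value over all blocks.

-7

Window maxs for each of the 15 positions:
(10, -10, -8) → max 10
(-10, -8, 5) → max 5
(-8, 5, -7) → max 5
(5, -7, -11) → max 5
(-7, -11, -8) → max -7
(-11, -8, 4) → max 4
(-8, 4, 3) → max 4
(4, 3, 0) → max 4
(3, 0, -3) → max 3
(0, -3, 9) → max 9
(-3, 9, -3) → max 9
(9, -3, 0) → max 9
(-3, 0, 0) → max 0
(0, 0, -11) → max 0
(0, -11, 12) → max 12
Lowest of these is -7.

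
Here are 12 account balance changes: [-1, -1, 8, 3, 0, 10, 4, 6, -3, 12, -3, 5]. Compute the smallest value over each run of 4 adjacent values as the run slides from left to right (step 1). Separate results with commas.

-1, -1, 0, 0, 0, -3, -3, -3, -3

-1 -1 8 3 → min -1
-1 8 3 0 → min -1
8 3 0 10 → min 0
3 0 10 4 → min 0
0 10 4 6 → min 0
10 4 6 -3 → min -3
4 6 -3 12 → min -3
6 -3 12 -3 → min -3
-3 12 -3 5 → min -3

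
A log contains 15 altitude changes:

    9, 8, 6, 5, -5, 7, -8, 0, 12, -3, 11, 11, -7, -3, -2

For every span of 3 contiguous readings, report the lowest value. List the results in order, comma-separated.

Sliding a size-3 window across the 15 values:
[9, 8, 6] → min 6
[8, 6, 5] → min 5
[6, 5, -5] → min -5
[5, -5, 7] → min -5
[-5, 7, -8] → min -8
[7, -8, 0] → min -8
[-8, 0, 12] → min -8
[0, 12, -3] → min -3
[12, -3, 11] → min -3
[-3, 11, 11] → min -3
[11, 11, -7] → min -7
[11, -7, -3] → min -7
[-7, -3, -2] → min -7

6, 5, -5, -5, -8, -8, -8, -3, -3, -3, -7, -7, -7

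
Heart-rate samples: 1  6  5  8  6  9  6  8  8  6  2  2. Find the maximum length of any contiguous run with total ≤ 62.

Extend to the right; shrink from the left whenever the sum exceeds 62:
→ 1: sum 1, len 1
→ 6: sum 7, len 2
→ 5: sum 12, len 3
→ 8: sum 20, len 4
→ 6: sum 26, len 5
→ 9: sum 35, len 6
→ 6: sum 41, len 7
→ 8: sum 49, len 8
→ 8: sum 57, len 9
→ 6 (dropped 1): sum 62, len 9
→ 2 (dropped 6): sum 58, len 9
→ 2: sum 60, len 10
Longest length seen: 10.

10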